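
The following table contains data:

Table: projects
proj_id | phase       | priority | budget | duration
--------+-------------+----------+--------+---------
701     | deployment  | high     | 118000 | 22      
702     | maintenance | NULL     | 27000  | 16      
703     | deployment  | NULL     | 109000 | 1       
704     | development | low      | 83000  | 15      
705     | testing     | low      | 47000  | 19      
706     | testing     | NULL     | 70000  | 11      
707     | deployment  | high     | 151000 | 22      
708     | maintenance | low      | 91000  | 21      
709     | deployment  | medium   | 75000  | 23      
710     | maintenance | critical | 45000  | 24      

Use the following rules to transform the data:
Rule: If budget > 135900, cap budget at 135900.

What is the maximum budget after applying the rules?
135900

Step 1: Original maximum budget = 151000
Step 2: Apply cap at 135900
Step 3: 1 records had budget > 135900 and were capped
Step 4: Maximum after transformation = 135900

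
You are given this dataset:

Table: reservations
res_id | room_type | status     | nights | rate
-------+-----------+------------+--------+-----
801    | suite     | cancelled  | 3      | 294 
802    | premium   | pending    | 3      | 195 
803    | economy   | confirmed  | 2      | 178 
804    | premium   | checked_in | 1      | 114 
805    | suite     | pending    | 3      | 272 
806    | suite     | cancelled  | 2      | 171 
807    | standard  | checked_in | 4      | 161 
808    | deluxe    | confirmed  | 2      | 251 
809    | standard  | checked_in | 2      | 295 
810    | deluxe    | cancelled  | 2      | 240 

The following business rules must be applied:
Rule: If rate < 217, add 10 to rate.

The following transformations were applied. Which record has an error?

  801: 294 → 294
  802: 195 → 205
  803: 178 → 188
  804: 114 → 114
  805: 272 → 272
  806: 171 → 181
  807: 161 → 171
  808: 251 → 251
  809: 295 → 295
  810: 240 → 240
Record 804 has an error. The correct transformed value should be 124, not 114.

Step 1: Check each record against the rule
Step 2: Record 804 has rate = 114
Step 3: Since 114 < 217, the bonus should have been applied
Step 4: Correct value = 124, but claimed value = 114
Conclusion: Record 804 has the error.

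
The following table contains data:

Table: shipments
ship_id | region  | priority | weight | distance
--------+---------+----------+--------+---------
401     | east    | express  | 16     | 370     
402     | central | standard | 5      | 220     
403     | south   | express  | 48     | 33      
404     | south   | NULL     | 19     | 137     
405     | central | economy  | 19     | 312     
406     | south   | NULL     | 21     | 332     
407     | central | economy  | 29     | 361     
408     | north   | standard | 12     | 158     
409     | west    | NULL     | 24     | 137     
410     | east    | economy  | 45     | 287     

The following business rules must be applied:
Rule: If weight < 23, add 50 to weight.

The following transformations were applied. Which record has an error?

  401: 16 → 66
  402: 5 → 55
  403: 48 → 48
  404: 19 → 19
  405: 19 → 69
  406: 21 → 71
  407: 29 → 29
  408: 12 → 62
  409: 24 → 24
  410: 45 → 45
Record 404 has an error. The correct transformed value should be 69, not 19.

Step 1: Check each record against the rule
Step 2: Record 404 has weight = 19
Step 3: Since 19 < 23, the bonus should have been applied
Step 4: Correct value = 69, but claimed value = 19
Conclusion: Record 404 has the error.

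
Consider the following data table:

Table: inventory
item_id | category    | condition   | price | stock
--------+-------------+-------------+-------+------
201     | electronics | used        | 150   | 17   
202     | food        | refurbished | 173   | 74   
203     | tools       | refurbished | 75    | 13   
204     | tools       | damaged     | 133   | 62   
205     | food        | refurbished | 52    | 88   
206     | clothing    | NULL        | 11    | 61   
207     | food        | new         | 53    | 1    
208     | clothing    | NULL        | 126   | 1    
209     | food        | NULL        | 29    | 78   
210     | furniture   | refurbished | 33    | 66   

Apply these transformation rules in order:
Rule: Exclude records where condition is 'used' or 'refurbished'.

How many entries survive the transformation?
5

Step 1: Count records to exclude
  - 1 (used) + 4 (refurbished) = 5 records
Step 2: Total records: 10
Step 3: Remaining = 10 - 5 = 5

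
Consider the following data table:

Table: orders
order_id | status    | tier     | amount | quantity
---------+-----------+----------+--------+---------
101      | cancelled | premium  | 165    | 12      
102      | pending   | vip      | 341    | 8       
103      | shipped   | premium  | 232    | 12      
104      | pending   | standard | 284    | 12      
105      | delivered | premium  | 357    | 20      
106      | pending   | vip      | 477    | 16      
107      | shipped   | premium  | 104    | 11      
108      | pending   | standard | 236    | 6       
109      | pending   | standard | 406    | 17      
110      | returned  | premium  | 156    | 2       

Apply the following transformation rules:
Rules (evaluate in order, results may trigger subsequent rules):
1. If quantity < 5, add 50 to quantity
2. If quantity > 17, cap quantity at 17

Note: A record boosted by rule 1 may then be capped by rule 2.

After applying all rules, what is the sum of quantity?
128

Step 1: Apply rule 1 to records with quantity < 5
  - 1 records get bonus of 50
  - Of these, 1 records then exceed 17 and get capped
Step 2: Apply rule 2 to records with quantity > 17
  - 1 records (original) are capped
Step 3: Calculate final sum = 128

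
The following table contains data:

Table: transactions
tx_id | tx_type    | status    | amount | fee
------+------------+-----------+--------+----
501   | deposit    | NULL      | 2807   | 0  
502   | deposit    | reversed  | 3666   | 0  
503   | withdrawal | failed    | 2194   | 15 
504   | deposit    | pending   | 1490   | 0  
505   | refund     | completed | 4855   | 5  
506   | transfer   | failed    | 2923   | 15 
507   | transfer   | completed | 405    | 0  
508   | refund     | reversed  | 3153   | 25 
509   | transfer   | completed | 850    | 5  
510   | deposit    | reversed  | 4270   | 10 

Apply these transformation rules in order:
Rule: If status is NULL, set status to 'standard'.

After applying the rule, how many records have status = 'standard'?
1

Step 1: Count records where status IS NULL
Step 2: Found 1 records with NULL status
Step 3: These records will have status set to 'standard'
Step 4: Records already having status = 'standard': 0
Step 5: Answer: 1 + 0 = 1 records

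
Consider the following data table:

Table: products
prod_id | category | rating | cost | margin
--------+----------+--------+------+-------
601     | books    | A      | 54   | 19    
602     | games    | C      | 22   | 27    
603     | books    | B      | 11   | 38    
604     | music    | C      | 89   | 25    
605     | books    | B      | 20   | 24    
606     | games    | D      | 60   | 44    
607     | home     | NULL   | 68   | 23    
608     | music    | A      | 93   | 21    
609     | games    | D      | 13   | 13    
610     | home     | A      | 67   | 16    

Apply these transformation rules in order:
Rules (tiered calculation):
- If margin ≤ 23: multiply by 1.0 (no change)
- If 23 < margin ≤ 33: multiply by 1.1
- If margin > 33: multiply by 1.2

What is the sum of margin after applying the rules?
274.0

Step 1: Tier 1 (margin ≤ 23): 5 records, sum = 92 × 1.0 = 92.0
Step 2: Tier 2 (23 < margin ≤ 33): 3 records, sum = 76 × 1.1 = 83.6
Step 3: Tier 3 (margin > 33): 2 records, sum = 82 × 1.2 = 98.4
Step 4: Final sum = 92.0 + 83.6 + 98.4 = 274.0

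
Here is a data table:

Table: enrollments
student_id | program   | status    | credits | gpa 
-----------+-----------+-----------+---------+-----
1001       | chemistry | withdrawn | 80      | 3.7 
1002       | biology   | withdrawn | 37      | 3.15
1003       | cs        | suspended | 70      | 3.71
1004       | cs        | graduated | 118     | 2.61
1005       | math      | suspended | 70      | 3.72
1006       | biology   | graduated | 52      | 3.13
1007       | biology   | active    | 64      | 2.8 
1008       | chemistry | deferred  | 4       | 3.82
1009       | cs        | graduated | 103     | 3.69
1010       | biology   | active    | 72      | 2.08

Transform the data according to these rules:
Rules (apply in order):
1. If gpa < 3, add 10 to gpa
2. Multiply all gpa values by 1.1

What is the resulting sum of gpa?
68.65

Step 1: Apply Rule 1 - Add 10 to records with gpa < 3
  - 3 records affected: 7.49 + (3 × 10) = 37.49
  - Unaffected records: 24.92
  - Sum after Rule 1: 62.41
Step 2: Apply Rule 2 - Multiply all by 1.1
  - 62.41 × 1.1 = 68.65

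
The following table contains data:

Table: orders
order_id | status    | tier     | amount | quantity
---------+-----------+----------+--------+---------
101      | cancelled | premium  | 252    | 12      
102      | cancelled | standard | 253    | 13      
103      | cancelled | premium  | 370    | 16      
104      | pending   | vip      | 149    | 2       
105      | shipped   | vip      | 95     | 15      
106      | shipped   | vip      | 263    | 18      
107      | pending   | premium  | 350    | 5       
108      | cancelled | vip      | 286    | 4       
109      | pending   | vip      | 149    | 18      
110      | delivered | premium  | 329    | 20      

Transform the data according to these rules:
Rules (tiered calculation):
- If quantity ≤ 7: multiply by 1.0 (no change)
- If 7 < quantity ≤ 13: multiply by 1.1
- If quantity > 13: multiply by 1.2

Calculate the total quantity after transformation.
142.9

Step 1: Tier 1 (quantity ≤ 7): 3 records, sum = 11 × 1.0 = 11.0
Step 2: Tier 2 (7 < quantity ≤ 13): 2 records, sum = 25 × 1.1 = 27.5
Step 3: Tier 3 (quantity > 13): 5 records, sum = 87 × 1.2 = 104.4
Step 4: Final sum = 11.0 + 27.5 + 104.4 = 142.9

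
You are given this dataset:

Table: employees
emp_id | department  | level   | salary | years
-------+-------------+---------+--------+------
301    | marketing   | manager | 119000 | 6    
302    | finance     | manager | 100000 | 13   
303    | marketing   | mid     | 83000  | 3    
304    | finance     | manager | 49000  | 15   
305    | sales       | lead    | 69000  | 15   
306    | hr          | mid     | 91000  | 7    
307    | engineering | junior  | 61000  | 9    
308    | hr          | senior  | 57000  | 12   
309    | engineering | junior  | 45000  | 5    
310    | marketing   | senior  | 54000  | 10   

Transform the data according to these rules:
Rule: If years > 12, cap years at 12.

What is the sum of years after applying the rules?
88

Step 1: 3 records have years > 12
Step 2: These records originally summed to 43
Step 3: After capping: 3 × 12 = 36
Step 4: Unaffected records sum: 52
Step 5: Final sum = 36 + 52 = 88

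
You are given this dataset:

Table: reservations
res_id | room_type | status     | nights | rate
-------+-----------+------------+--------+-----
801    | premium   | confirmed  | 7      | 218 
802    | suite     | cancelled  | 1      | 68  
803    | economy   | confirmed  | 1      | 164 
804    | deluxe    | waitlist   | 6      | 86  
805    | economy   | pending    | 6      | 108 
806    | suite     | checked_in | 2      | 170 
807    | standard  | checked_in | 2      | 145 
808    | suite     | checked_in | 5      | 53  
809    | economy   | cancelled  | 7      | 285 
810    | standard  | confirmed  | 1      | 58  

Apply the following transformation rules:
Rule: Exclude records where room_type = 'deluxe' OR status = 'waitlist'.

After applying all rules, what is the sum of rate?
1269

Step 1: Find records where room_type = 'deluxe' OR status = 'waitlist'
Step 2: 1 records match, summing to 86
Step 3: Original sum: 1355
Step 4: Remaining sum = 1355 - 86 = 1269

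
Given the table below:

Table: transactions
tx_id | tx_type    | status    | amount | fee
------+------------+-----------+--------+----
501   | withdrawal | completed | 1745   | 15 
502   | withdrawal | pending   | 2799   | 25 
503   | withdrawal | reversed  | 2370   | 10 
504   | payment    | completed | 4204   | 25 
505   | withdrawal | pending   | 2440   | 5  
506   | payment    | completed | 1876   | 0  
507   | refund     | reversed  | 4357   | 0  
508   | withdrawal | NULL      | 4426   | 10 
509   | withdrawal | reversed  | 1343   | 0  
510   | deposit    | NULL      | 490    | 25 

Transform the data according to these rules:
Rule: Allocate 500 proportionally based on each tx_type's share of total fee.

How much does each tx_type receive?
deposit: 108.7, payment: 108.7, refund: 0.0, withdrawal: 282.61

Step 1: Calculate total fee = 115
Step 2: Calculate each tx_type's proportion:
  deposit: 25/115 = 21.74% → 108.7
  payment: 25/115 = 21.74% → 108.7
  refund: 0/115 = 0.00% → 0.0
  withdrawal: 65/115 = 56.52% → 282.61
Step 3: Verify: sum of allocations ≈ 500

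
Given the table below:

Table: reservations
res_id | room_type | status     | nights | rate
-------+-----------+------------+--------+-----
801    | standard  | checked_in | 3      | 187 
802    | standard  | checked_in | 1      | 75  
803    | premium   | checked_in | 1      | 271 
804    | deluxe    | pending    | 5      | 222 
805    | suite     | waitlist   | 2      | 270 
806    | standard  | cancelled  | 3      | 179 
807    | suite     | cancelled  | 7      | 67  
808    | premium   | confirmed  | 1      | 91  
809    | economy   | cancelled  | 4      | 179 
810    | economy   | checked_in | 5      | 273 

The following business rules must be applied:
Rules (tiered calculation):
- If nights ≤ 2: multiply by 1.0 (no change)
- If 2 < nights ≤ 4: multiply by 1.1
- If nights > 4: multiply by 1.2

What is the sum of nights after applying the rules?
36.4

Step 1: Tier 1 (nights ≤ 2): 4 records, sum = 5 × 1.0 = 5.0
Step 2: Tier 2 (2 < nights ≤ 4): 3 records, sum = 10 × 1.1 = 11.0
Step 3: Tier 3 (nights > 4): 3 records, sum = 17 × 1.2 = 20.4
Step 4: Final sum = 5.0 + 11.0 + 20.4 = 36.4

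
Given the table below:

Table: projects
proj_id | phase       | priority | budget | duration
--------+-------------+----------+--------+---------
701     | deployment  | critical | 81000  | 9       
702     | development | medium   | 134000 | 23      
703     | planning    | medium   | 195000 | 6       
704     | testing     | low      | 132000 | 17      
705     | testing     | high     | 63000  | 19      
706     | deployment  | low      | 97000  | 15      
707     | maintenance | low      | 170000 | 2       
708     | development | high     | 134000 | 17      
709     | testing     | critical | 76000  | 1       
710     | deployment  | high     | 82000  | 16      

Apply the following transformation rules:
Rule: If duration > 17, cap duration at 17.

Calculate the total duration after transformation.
117

Step 1: 2 records have duration > 17
Step 2: These records originally summed to 42
Step 3: After capping: 2 × 17 = 34
Step 4: Unaffected records sum: 83
Step 5: Final sum = 34 + 83 = 117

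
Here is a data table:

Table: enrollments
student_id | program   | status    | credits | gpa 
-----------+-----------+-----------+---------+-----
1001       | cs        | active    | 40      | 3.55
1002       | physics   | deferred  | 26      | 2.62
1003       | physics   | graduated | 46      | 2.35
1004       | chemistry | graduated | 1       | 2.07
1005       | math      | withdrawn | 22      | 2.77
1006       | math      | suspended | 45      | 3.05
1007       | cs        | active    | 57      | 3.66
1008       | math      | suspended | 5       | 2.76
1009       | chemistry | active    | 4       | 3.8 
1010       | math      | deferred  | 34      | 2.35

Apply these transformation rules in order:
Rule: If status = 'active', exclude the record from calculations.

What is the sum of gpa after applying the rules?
17.97

Step 1: Identify records where status = 'active'
Step 2: The excluded records sum to 11.01
Step 3: Original total gpa = 28.98
Step 4: Remaining total = 28.98 - 11.01 = 17.97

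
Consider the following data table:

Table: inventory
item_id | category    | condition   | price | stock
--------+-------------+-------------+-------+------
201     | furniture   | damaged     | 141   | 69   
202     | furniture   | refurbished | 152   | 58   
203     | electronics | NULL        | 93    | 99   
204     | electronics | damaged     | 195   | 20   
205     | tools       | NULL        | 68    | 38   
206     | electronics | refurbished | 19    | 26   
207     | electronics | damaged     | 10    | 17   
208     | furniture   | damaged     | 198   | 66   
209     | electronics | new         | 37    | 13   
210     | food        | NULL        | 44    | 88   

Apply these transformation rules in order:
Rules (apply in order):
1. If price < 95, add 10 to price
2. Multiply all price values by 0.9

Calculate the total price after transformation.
915.3

Step 1: Apply Rule 1 - Add 10 to records with price < 95
  - 6 records affected: 271 + (6 × 10) = 331
  - Unaffected records: 686
  - Sum after Rule 1: 1017
Step 2: Apply Rule 2 - Multiply all by 0.9
  - 1017 × 0.9 = 915.3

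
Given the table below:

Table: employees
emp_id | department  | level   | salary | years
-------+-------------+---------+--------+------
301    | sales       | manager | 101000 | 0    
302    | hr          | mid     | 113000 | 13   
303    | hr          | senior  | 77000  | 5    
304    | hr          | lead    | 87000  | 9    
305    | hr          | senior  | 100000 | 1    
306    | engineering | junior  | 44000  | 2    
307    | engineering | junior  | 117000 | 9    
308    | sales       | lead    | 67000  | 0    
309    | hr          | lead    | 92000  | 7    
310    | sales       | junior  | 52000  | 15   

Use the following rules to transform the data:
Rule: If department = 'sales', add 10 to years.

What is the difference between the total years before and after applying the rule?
30

Step 1: Original sum of years = 61
Step 2: 3 records have department = 'sales'
Step 3: Each affected record changes by 10
Step 4: Total change = 3 × 10 = 30
Step 5: New sum = 61 + 30 = 91
Step 6: Difference = |91 - 61| = 30
        (Sum increased by 30)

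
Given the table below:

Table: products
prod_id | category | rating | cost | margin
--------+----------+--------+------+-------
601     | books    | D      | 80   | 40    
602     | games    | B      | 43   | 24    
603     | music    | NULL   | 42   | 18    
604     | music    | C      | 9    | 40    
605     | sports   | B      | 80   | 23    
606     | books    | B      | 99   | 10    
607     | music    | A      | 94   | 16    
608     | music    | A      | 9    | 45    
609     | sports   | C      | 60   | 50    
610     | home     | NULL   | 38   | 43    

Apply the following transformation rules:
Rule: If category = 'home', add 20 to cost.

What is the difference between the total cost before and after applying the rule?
20

Step 1: Original sum of cost = 554
Step 2: 1 records have category = 'home'
Step 3: Each affected record changes by 20
Step 4: Total change = 1 × 20 = 20
Step 5: New sum = 554 + 20 = 574
Step 6: Difference = |574 - 554| = 20
        (Sum increased by 20)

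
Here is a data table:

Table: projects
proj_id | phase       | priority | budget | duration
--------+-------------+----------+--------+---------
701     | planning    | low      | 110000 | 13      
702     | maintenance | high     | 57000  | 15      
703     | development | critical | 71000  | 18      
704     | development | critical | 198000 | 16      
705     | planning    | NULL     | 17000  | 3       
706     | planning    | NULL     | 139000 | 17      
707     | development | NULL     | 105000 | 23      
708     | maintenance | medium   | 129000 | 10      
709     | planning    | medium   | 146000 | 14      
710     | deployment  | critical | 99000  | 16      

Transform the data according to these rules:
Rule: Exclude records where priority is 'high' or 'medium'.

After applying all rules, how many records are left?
7

Step 1: Count records to exclude
  - 1 (high) + 2 (medium) = 3 records
Step 2: Total records: 10
Step 3: Remaining = 10 - 3 = 7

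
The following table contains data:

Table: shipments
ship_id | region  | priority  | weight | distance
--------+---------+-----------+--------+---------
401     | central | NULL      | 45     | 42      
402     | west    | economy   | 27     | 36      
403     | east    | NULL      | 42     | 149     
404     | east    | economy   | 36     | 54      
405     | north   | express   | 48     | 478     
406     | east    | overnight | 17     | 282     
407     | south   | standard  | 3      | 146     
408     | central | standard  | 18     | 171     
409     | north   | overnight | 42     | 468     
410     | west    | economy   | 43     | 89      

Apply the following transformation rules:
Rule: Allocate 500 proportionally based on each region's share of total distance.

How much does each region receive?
central: 55.61, east: 126.63, north: 247.0, south: 38.12, west: 32.64

Step 1: Calculate total distance = 1915
Step 2: Calculate each region's proportion:
  central: 213/1915 = 11.12% → 55.61
  east: 485/1915 = 25.33% → 126.63
  north: 946/1915 = 49.40% → 247.0
  south: 146/1915 = 7.62% → 38.12
  west: 125/1915 = 6.53% → 32.64
Step 3: Verify: sum of allocations ≈ 500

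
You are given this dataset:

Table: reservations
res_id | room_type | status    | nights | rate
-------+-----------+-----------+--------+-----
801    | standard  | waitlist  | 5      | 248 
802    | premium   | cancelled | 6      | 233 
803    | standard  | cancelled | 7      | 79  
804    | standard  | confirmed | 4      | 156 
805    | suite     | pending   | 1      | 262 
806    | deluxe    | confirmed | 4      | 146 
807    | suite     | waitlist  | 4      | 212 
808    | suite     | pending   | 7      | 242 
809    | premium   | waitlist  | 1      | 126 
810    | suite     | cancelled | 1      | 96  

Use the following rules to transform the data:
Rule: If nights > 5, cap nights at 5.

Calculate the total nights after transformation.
35

Step 1: 3 records have nights > 5
Step 2: These records originally summed to 20
Step 3: After capping: 3 × 5 = 15
Step 4: Unaffected records sum: 20
Step 5: Final sum = 15 + 20 = 35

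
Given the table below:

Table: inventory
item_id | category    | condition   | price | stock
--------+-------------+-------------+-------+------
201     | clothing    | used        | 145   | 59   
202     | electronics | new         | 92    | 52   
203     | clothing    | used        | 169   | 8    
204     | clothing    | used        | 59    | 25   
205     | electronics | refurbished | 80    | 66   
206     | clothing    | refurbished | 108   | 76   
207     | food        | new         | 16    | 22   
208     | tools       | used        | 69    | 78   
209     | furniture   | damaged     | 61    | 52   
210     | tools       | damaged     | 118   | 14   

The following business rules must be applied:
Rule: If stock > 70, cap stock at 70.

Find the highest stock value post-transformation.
70

Step 1: Original maximum stock = 78
Step 2: Apply cap at 70
Step 3: 2 records had stock > 70 and were capped
Step 4: Maximum after transformation = 70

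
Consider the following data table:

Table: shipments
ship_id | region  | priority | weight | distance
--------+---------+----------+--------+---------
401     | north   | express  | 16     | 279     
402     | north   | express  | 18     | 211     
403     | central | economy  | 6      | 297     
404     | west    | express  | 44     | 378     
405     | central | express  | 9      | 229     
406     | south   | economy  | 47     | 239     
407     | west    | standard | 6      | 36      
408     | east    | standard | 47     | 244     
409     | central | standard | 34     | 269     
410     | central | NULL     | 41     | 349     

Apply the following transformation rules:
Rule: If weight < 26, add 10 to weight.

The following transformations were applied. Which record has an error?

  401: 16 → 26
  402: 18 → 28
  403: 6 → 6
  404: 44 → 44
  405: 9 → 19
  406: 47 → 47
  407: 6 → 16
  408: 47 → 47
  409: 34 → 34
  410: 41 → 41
Record 403 has an error. The correct transformed value should be 16, not 6.

Step 1: Check each record against the rule
Step 2: Record 403 has weight = 6
Step 3: Since 6 < 26, the bonus should have been applied
Step 4: Correct value = 16, but claimed value = 6
Conclusion: Record 403 has the error.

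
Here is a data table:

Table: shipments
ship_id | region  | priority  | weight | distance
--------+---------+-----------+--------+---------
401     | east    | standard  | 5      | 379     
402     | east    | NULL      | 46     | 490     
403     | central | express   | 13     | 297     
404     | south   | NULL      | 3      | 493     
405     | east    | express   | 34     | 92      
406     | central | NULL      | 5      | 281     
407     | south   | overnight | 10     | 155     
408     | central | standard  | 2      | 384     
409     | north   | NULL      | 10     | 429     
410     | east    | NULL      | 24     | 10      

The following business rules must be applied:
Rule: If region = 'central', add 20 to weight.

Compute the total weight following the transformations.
212

Step 1: Count records where region = 'central': 3
Step 2: Total bonus added: 3 × 20 = 60
Step 3: Original sum of weight: 152
Step 4: Final sum = 152 + 60 = 212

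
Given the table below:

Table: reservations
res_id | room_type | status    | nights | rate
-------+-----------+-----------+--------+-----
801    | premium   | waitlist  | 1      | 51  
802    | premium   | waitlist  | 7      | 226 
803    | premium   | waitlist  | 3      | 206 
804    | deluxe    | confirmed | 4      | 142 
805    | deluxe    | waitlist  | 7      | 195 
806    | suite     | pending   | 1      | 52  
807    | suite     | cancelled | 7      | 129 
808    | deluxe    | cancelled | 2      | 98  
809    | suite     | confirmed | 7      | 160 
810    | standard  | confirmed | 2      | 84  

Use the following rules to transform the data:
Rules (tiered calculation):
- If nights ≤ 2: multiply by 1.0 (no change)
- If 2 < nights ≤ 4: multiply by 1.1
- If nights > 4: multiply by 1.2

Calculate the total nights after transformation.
47.3

Step 1: Tier 1 (nights ≤ 2): 4 records, sum = 6 × 1.0 = 6.0
Step 2: Tier 2 (2 < nights ≤ 4): 2 records, sum = 7 × 1.1 = 7.7
Step 3: Tier 3 (nights > 4): 4 records, sum = 28 × 1.2 = 33.6
Step 4: Final sum = 6.0 + 7.7 + 33.6 = 47.3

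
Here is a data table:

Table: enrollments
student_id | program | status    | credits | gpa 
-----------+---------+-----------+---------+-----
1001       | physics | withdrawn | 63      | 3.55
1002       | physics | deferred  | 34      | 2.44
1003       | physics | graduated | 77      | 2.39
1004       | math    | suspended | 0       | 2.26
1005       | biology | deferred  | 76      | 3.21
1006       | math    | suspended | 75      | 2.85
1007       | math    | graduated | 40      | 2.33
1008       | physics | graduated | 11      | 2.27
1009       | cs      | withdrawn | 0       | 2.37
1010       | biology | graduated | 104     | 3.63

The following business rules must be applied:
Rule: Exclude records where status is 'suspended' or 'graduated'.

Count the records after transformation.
4

Step 1: Count records to exclude
  - 2 (suspended) + 4 (graduated) = 6 records
Step 2: Total records: 10
Step 3: Remaining = 10 - 6 = 4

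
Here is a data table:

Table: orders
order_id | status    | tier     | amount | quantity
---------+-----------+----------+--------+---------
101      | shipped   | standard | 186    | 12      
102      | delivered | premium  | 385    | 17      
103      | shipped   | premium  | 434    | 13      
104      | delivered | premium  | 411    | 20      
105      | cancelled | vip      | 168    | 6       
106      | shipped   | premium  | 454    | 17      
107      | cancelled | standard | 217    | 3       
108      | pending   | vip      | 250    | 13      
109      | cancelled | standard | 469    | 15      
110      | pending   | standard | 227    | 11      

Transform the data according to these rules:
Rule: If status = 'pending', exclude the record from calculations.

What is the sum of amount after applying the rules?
2724

Step 1: Identify records where status = 'pending'
Step 2: The excluded records sum to 477
Step 3: Original total amount = 3201
Step 4: Remaining total = 3201 - 477 = 2724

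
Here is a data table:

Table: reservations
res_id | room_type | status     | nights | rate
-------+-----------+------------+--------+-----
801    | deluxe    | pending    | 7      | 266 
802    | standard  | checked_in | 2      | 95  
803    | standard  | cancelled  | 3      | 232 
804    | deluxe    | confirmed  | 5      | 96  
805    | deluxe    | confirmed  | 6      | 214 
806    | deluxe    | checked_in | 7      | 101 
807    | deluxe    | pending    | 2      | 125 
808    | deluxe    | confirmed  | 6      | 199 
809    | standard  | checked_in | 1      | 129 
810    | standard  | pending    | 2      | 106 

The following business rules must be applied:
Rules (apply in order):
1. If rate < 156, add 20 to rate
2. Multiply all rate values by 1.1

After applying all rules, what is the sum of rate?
1851.3

Step 1: Apply Rule 1 - Add 20 to records with rate < 156
  - 6 records affected: 652 + (6 × 20) = 772
  - Unaffected records: 911
  - Sum after Rule 1: 1683
Step 2: Apply Rule 2 - Multiply all by 1.1
  - 1683 × 1.1 = 1851.3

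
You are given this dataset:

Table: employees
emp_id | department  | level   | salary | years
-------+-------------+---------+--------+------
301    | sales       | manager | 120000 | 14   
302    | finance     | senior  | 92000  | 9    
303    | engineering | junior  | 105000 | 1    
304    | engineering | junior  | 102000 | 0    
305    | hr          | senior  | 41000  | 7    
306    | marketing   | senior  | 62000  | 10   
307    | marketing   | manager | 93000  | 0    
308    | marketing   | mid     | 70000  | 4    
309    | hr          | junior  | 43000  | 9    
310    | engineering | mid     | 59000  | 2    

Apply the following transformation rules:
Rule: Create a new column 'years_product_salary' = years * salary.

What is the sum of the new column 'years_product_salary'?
4305000

Step 1: For each record, compute years * salary
Example calculations:
  14 * 120000 = 1680000
  9 * 92000 = 828000
  1 * 105000 = 105000
  ...
Step 2: Sum all derived values
Step 3: Total = 4305000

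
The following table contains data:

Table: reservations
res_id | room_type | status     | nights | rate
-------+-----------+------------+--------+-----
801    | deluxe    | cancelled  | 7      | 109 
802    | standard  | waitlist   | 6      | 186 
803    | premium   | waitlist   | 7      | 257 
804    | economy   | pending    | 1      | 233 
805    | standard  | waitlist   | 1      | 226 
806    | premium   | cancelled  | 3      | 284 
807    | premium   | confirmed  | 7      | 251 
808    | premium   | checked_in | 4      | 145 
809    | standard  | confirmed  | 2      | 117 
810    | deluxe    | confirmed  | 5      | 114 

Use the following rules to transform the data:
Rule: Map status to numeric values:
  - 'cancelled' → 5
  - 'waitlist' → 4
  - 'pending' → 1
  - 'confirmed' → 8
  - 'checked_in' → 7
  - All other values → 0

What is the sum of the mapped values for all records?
54

Step 1: Apply mapping to each record
Step 2: Count by status:
  'cancelled': 2 records × 5 = 10
  'waitlist': 3 records × 4 = 12
  'pending': 1 records × 1 = 1
  'confirmed': 3 records × 8 = 24
  'checked_in': 1 records × 7 = 7
Step 3: Sum all mapped values = 54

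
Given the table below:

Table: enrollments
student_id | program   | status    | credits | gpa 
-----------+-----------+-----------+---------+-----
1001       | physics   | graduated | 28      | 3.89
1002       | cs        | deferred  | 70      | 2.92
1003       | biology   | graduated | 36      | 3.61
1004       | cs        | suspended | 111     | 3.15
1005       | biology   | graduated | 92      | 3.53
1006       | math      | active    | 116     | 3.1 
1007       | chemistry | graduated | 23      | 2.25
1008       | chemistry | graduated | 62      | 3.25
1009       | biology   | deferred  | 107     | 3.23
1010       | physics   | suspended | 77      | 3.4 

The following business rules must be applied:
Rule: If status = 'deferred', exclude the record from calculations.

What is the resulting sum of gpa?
26.18

Step 1: Identify records where status = 'deferred'
Step 2: The excluded records sum to 6.15
Step 3: Original total gpa = 32.33
Step 4: Remaining total = 32.33 - 6.15 = 26.18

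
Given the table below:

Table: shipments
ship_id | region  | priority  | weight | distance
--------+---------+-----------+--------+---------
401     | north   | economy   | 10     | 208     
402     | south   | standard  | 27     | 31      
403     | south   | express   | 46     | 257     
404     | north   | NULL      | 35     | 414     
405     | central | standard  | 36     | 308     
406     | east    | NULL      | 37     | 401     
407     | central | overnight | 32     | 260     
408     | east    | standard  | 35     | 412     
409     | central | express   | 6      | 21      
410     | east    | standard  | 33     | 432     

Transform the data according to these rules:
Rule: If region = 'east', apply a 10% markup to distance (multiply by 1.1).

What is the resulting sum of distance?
2868.5

Step 1: Records with region = 'east' have total distance = 1245
Step 2: Apply multiplier: 1245 × 1.1 = 1369.5
Step 3: Other records total: 1499
Step 4: Final sum = 1369.5 + 1499 = 2868.5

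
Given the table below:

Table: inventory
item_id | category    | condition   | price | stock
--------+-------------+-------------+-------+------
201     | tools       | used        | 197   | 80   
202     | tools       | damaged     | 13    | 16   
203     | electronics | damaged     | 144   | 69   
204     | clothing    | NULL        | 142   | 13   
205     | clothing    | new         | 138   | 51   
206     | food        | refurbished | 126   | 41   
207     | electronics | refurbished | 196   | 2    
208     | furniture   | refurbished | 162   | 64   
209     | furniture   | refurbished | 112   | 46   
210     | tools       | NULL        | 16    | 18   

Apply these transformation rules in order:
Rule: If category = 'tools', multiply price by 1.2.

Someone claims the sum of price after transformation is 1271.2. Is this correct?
No, the correct result is 1291.2.

Step 1: Calculate the correct sum after transformation
Step 2: Apply multiplier 1.2 to records where category = 'tools'
Step 3: Correct result = 1291.2
Step 4: Claimed result = 1271.2
Step 5: 1291.2 ≠ 1271.2
Conclusion: The claimed result is incorrect. The correct answer is 1291.2.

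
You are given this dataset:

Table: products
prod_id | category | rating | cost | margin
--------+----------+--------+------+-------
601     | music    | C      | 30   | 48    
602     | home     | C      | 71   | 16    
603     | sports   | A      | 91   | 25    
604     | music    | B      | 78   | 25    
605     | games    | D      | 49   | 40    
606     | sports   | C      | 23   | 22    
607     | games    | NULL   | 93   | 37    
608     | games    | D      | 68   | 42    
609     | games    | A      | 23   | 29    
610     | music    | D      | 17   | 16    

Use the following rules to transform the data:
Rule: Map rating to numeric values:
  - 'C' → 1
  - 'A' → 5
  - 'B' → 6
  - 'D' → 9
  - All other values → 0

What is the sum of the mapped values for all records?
46

Step 1: Apply mapping to each record
Step 2: Count by status:
  'C': 3 records × 1 = 3
  'A': 2 records × 5 = 10
  'B': 1 records × 6 = 6
  'D': 3 records × 9 = 27
Step 3: Sum all mapped values = 46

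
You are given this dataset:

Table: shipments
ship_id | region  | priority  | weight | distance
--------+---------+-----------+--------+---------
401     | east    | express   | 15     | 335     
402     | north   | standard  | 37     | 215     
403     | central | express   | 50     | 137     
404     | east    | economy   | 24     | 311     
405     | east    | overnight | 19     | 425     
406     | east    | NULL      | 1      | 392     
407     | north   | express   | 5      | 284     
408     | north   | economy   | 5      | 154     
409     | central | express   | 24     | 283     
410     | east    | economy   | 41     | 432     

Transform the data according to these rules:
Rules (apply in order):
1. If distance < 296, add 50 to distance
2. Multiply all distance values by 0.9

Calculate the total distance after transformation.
2896.2

Step 1: Apply Rule 1 - Add 50 to records with distance < 296
  - 5 records affected: 1073 + (5 × 50) = 1323
  - Unaffected records: 1895
  - Sum after Rule 1: 3218
Step 2: Apply Rule 2 - Multiply all by 0.9
  - 3218 × 0.9 = 2896.2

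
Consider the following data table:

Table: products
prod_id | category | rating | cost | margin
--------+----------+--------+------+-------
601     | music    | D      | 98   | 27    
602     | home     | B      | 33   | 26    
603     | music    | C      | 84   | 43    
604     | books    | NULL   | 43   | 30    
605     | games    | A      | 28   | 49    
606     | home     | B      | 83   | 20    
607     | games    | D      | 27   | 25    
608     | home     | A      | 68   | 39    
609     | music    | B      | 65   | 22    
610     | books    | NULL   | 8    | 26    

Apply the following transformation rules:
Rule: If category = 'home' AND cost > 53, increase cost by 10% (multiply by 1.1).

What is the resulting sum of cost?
552.1

Step 1: Find records where category = 'home' AND cost > 53
Step 2: 2 records match, summing to 151
Step 3: After multiplier: 151 × 1.1 = 166.1
Step 4: Unaffected records sum: 386
Step 5: Final sum = 166.1 + 386 = 552.1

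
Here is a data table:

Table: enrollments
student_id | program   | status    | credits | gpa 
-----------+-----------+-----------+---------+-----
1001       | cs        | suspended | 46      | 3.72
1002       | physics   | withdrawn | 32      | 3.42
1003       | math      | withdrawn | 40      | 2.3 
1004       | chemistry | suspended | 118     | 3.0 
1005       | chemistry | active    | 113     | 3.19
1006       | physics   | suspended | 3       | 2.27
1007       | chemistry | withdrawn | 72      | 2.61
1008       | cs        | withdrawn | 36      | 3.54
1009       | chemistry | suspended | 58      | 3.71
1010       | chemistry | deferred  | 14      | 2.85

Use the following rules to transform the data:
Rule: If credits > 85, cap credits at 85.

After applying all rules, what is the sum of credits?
471

Step 1: 2 records have credits > 85
Step 2: These records originally summed to 231
Step 3: After capping: 2 × 85 = 170
Step 4: Unaffected records sum: 301
Step 5: Final sum = 170 + 301 = 471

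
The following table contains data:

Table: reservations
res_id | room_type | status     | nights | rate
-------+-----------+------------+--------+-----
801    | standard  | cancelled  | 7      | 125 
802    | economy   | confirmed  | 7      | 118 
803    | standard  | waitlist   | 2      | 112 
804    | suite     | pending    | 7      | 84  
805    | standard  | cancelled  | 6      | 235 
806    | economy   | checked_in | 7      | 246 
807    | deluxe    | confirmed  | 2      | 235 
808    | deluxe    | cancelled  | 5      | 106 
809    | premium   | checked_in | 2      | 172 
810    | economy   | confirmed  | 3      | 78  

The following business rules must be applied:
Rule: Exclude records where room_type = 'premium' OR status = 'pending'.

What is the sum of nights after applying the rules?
39

Step 1: Find records where room_type = 'premium' OR status = 'pending'
Step 2: 2 records match, summing to 9
Step 3: Original sum: 48
Step 4: Remaining sum = 48 - 9 = 39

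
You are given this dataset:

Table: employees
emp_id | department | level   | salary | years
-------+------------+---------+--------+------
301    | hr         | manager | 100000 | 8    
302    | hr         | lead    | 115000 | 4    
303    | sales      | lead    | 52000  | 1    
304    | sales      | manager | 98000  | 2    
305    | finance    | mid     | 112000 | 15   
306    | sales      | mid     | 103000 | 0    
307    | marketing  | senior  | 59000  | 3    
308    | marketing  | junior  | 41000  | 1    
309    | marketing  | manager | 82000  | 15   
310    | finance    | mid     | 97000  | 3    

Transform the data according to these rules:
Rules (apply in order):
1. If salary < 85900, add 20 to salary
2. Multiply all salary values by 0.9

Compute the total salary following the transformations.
773172.0

Step 1: Apply Rule 1 - Add 20 to records with salary < 85900
  - 4 records affected: 234000 + (4 × 20) = 234080
  - Unaffected records: 625000
  - Sum after Rule 1: 859080
Step 2: Apply Rule 2 - Multiply all by 0.9
  - 859080 × 0.9 = 773172.0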